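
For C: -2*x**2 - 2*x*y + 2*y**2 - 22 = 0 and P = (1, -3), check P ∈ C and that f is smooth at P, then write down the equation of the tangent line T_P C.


Tangent line at P: 2*x - 14*y - 44 = 0.

Step 1: f(1, -3) = 0, so P lies on C.
Step 2: partial derivatives
  f_x(x, y) = -4*x - 2*y, f_y(x, y) = -2*x + 4*y.
  f_x(P) = 2, f_y(P) = -14 (gradient nonzero, so P is smooth).
Step 3: tangent line at P: 2·(x − 1) + -14·(y − -3) = 0.
Expanding: 2*x - 14*y - 44 = 0.


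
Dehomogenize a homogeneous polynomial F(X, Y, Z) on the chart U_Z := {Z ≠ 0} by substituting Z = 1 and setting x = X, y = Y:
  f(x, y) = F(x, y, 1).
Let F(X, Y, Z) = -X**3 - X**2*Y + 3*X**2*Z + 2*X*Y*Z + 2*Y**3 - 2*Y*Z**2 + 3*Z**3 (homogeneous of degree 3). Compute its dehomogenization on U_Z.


f(x, y) = -x**3 - x**2*y + 3*x**2 + 2*x*y + 2*y**3 - 2*y + 3

On U_Z we set Z = 1. Each monomial c·X^i·Y^j·Z^k in F becomes c·x^i·y^j·1^k = c·x^i·y^j.
Substituting Z = 1: F(X, Y, 1) = -x**3 - x**2*y + 3*x**2 + 2*x*y + 2*y**3 - 2*y + 3.
Note: deg(f) ≤ deg(F) = 3; strict inequality happens when F is divisible by Z (lost terms).


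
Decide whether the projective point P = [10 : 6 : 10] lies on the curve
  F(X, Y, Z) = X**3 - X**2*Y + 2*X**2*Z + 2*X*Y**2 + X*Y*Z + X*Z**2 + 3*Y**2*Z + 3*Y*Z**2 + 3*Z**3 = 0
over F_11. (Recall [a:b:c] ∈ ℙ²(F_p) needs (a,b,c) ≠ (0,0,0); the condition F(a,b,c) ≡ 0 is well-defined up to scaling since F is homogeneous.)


F(10,6,10) ≡ 7 (mod 11); P is NOT on the curve.

Evaluate F(10, 6, 10) term-by-term (mod 11).
  X**3 ↦ 1·1000·1·1 = 1000
  -X**2*Y ↦ -1·100·6·1 = -600
  2*X**2*Z ↦ 2·100·1·10 = 2000
  2*X*Y**2 ↦ 2·10·36·1 = 720
  X*Y*Z ↦ 1·10·6·10 = 600
  X*Z**2 ↦ 1·10·1·100 = 1000
  3*Y**2*Z ↦ 3·1·36·10 = 1080
  3*Y*Z**2 ↦ 3·1·6·100 = 1800
  3*Z**3 ↦ 3·1·1·1000 = 3000
Sum: F(10, 6, 10) = (1000) + (-600) + (2000) + (720) + (600) + (1000) + (1080) + (1800) + (3000) = 10600.
Reducing mod 11: 10600 ≡ 7 (mod 11).
Since F(a, b, c) ≡ 7 ≠ 0 (mod 11), P does NOT lie on the curve.


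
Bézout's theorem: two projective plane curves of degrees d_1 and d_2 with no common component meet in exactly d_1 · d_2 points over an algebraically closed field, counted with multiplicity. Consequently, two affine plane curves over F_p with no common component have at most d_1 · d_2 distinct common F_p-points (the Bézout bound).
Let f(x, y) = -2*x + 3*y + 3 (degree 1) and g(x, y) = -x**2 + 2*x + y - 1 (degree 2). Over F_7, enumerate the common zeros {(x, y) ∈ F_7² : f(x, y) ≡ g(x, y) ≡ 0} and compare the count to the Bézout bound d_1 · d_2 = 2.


Common zeros: ∅; count = 0; Bézout bound = 2.

deg(f) = 1, deg(g) = 2, so Bézout bound = 2.
Scan x ∈ F_7. For each x, list the y ∈ F_7 with f(x, y) ≡ 0 and those with g(x, y) ≡ 0 (mod 7); the common zeros in that column are the intersection.
  x = 0: f ≡ 0 at y ∈ {6}; g ≡ 0 at y ∈ {1}; common: ∅.
  x = 1: f ≡ 0 at y ∈ {2}; g ≡ 0 at y ∈ {0}; common: ∅.
  x = 2: f ≡ 0 at y ∈ {5}; g ≡ 0 at y ∈ {1}; common: ∅.
  x = 3: f ≡ 0 at y ∈ {1}; g ≡ 0 at y ∈ {4}; common: ∅.
  x = 4: f ≡ 0 at y ∈ {4}; g ≡ 0 at y ∈ {2}; common: ∅.
  x = 5: f ≡ 0 at y ∈ {0}; g ≡ 0 at y ∈ {2}; common: ∅.
  x = 6: f ≡ 0 at y ∈ {3}; g ≡ 0 at y ∈ {4}; common: ∅.
Collecting: common zeros = ∅, so the count is 0.
Comparison with the Bézout bound: 0 ≤ 2 = deg(f)·deg(g), as expected for curves with no common component (the affine F_7-count falls short of the bound because intersections may lie at infinity, over extension fields, or carry multiplicity).


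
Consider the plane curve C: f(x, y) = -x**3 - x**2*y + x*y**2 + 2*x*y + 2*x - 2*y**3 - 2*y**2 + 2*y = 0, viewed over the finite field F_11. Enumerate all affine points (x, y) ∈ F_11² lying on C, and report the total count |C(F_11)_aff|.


Affine F_11-points: {(0, 0), (0, 3), (0, 7), (2, 8), (4, 3), (4, 4), (4, 5), (5, 6), (6, 10), (7, 7), (8, 7)}; count = 11.

For each of the 121 pairs (x, y) ∈ F_11², evaluate f(x, y) mod 11. Record the zeros.
  x = 0: [0↦0, 1↦9, 2↦2, 3↦0, 4↦2, 5↦7, 6↦3, 7↦0, 8↦8, 9↦4, 10↦9]  zeros at y ∈ {0, 3, 7}
  x = 1: [0↦1, 1↦1, 2↦9, 3↦2, 4↦1, 5↦5, 6↦2, 7↦2, 8↦4, 9↦7, 10↦10]  zeros at y ∈ ∅
  x = 2: [0↦7, 1↦7, 2↦6, 3↦3, 4↦8, 5↦9, 6↦5, 7↦6, 8↦0, 9↦8, 10↦7]  zeros at y ∈ {8}
  x = 3: [0↦1, 1↦10, 2↦9, 3↦8, 4↦6, 5↦2, 6↦6, 7↦6, 8↦1, 9↦1, 10↦5]  zeros at y ∈ ∅
  x = 4: [0↦10, 1↦4, 2↦1, 3↦0, 4↦0, 5↦0, 6↦10, 7↦7, 8↦1, 9↦2, 10↦9]  zeros at y ∈ {3, 4, 5}
  x = 5: [0↦6, 1↦5, 2↦9, 3↦6, 4↦6, 5↦8, 6↦0, 7↦3, 8↦5, 9↦5, 10↦2]  zeros at y ∈ {6}
  x = 6: [0↦5, 1↦7, 2↦5, 3↦9, 4↦7, 5↦9, 6↦3, 7↦10, 8↦7, 9↦4, 10↦0]  zeros at y ∈ {10}
  x = 7: [0↦1, 1↦4, 2↦5, 3↦3, 4↦8, 5↦8, 6↦2, 7↦0, 8↦1, 9↦4, 10↦8]  zeros at y ∈ {7}
  x = 8: [0↦10, 1↦1, 2↦3, 3↦4, 4↦3, 5↦10, 6↦2, 7↦0, 8↦3, 9↦10, 10↦9]  zeros at y ∈ {7}
  x = 9: [0↦4, 1↦3, 2↦4, 3↦6, 4↦8, 5↦9, 6↦8, 7↦4, 8↦7, 9↦5, 10↦8]  zeros at y ∈ ∅
  x = 10: [0↦10, 1↦4, 2↦2, 3↦3, 4↦6, 5↦10, 6↦3, 7↦6, 8↦7, 9↦5, 10↦10]  zeros at y ∈ ∅
Collecting zeros: affine points = {(0, 0), (0, 3), (0, 7), (2, 8), (4, 3), (4, 4), (4, 5), (5, 6), (6, 10), (7, 7), (8, 7)}.
Total count |C(F_11)_aff| = 11.


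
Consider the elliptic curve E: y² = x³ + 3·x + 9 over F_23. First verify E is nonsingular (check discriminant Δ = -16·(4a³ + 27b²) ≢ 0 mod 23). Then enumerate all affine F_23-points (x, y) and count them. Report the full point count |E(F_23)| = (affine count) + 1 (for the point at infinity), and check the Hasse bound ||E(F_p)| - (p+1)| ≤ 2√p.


Affine points = {(0, 3), (0, 20), (1, 6), (1, 17), (2, 0), (4, 4), (4, 19), (6, 6), (6, 17), (8, 4), (8, 19), (9, 11), (9, 12), (10, 2), (10, 21), (11, 4), (11, 19), (12, 5), (12, 18), (14, 9), (14, 14), (15, 5), (15, 18), (16, 6), (16, 17), (19, 5), (19, 18), (21, 8), (21, 15)}; affine count = 29; |E(F_23)| = 30.

Discriminant check: Δ ∝ 4a³ + 27b² = 4·3³ + 27·9² = 4·27 + 27·81 ≡ 18 (mod 23). Nonzero ⇒ E is nonsingular.
For each x ∈ F_23, compute rhs = x³ + 3·x + 9 mod 23, then count y ∈ F_23 with y² ≡ rhs.
  x = 0: rhs = 9, matching y values: 3, 20 (2 points).
  x = 1: rhs = 13, matching y values: 6, 17 (2 points).
  x = 2: rhs = 0, matching y values: 0 (1 points).
  x = 3: rhs = 22, matching y values: none (0 points).
  x = 4: rhs = 16, matching y values: 4, 19 (2 points).
  x = 5: rhs = 11, matching y values: none (0 points).
  x = 6: rhs = 13, matching y values: 6, 17 (2 points).
  x = 7: rhs = 5, matching y values: none (0 points).
  x = 8: rhs = 16, matching y values: 4, 19 (2 points).
  x = 9: rhs = 6, matching y values: 11, 12 (2 points).
  x = 10: rhs = 4, matching y values: 2, 21 (2 points).
  x = 11: rhs = 16, matching y values: 4, 19 (2 points).
  x = 12: rhs = 2, matching y values: 5, 18 (2 points).
  x = 13: rhs = 14, matching y values: none (0 points).
  x = 14: rhs = 12, matching y values: 9, 14 (2 points).
  x = 15: rhs = 2, matching y values: 5, 18 (2 points).
  x = 16: rhs = 13, matching y values: 6, 17 (2 points).
  x = 17: rhs = 5, matching y values: none (0 points).
  x = 18: rhs = 7, matching y values: none (0 points).
  x = 19: rhs = 2, matching y values: 5, 18 (2 points).
  x = 20: rhs = 19, matching y values: none (0 points).
  x = 21: rhs = 18, matching y values: 8, 15 (2 points).
  x = 22: rhs = 5, matching y values: none (0 points).
Total affine count: 29.
Full point count |E(F_23)| = 29 + 1 = 30.
Hasse bound: |30 − (23+1)| = |6| = 6 ≤ 2√23 ≈ 9.5917 ✓.


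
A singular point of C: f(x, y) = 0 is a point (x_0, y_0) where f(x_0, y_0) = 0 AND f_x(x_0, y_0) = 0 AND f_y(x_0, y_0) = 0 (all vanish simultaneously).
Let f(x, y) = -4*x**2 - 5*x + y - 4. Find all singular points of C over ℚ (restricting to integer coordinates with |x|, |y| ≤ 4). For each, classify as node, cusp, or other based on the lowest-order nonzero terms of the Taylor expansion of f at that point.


No singular points in the scanned grid; C is smooth there.

Compute partial derivatives:
  f_x = -8*x - 5.
  f_y = 1.
f_y = 1 is a nonzero constant, so f_y never vanishes: no point (x, y) can satisfy f = f_x = f_y = 0. In particular no (x, y) ∈ {−4, ..., 4}² is singular; the curve is smooth.


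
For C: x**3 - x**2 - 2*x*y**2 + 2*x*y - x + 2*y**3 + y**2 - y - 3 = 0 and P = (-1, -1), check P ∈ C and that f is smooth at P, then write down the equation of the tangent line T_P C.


Tangent line at P: -3*y - 3 = 0.

Step 1: f(-1, -1) = 0, so P lies on C.
Step 2: partial derivatives
  f_x(x, y) = 3*x**2 - 2*x - 2*y**2 + 2*y - 1, f_y(x, y) = -4*x*y + 2*x + 6*y**2 + 2*y - 1.
  f_x(P) = 0, f_y(P) = -3 (gradient nonzero, so P is smooth).
Step 3: tangent line at P: 0·(x − -1) + -3·(y − -1) = 0.
Expanding: -3*y - 3 = 0.


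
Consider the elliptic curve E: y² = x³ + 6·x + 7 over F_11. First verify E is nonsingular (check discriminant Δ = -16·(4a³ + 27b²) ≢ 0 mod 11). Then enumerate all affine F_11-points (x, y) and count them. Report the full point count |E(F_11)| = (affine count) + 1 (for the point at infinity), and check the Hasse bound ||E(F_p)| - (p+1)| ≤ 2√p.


Affine points = {(1, 5), (1, 6), (2, 4), (2, 7), (9, 3), (9, 8), (10, 0)}; affine count = 7; |E(F_11)| = 8.

Discriminant check: Δ ∝ 4a³ + 27b² = 4·6³ + 27·7² = 4·216 + 27·49 ≡ 9 (mod 11). Nonzero ⇒ E is nonsingular.
For each x ∈ F_11, compute rhs = x³ + 6·x + 7 mod 11, then count y ∈ F_11 with y² ≡ rhs.
  x = 0: rhs = 7, matching y values: none (0 points).
  x = 1: rhs = 3, matching y values: 5, 6 (2 points).
  x = 2: rhs = 5, matching y values: 4, 7 (2 points).
  x = 3: rhs = 8, matching y values: none (0 points).
  x = 4: rhs = 7, matching y values: none (0 points).
  x = 5: rhs = 8, matching y values: none (0 points).
  x = 6: rhs = 6, matching y values: none (0 points).
  x = 7: rhs = 7, matching y values: none (0 points).
  x = 8: rhs = 6, matching y values: none (0 points).
  x = 9: rhs = 9, matching y values: 3, 8 (2 points).
  x = 10: rhs = 0, matching y values: 0 (1 points).
Total affine count: 7.
Full point count |E(F_11)| = 7 + 1 = 8.
Hasse bound: |8 − (11+1)| = |-4| = 4 ≤ 2√11 ≈ 6.6332 ✓.


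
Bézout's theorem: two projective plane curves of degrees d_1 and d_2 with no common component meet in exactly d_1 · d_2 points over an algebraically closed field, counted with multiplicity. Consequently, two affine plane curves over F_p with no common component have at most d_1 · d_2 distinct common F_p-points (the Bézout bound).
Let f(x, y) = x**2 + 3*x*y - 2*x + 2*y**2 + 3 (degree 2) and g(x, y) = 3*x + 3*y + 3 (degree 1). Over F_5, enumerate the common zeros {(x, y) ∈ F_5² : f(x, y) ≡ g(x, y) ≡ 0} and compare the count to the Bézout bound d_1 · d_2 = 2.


Common zeros: {(0, 4)}; count = 1; Bézout bound = 2.

deg(f) = 2, deg(g) = 1, so Bézout bound = 2.
Scan x ∈ F_5. For each x, list the y ∈ F_5 with f(x, y) ≡ 0 and those with g(x, y) ≡ 0 (mod 5); the common zeros in that column are the intersection.
  x = 0: f ≡ 0 at y ∈ {1, 4}; g ≡ 0 at y ∈ {4}; common: {4}.
  x = 1: f ≡ 0 at y ∈ ∅; g ≡ 0 at y ∈ {3}; common: ∅.
  x = 2: f ≡ 0 at y ∈ ∅; g ≡ 0 at y ∈ {2}; common: ∅.
  x = 3: f ≡ 0 at y ∈ ∅; g ≡ 0 at y ∈ {1}; common: ∅.
  x = 4: f ≡ 0 at y ∈ {1, 3}; g ≡ 0 at y ∈ {0}; common: ∅.
Collecting: common zeros = {(0, 4)}, so the count is 1.
Comparison with the Bézout bound: 1 ≤ 2 = deg(f)·deg(g), as expected for curves with no common component (the affine F_5-count falls short of the bound because intersections may lie at infinity, over extension fields, or carry multiplicity).


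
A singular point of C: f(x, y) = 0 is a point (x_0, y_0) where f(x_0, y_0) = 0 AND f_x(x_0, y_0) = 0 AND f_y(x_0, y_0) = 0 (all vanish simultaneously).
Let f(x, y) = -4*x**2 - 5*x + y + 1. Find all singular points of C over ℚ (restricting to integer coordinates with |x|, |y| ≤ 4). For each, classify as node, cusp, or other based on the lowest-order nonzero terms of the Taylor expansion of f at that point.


No singular points in the scanned grid; C is smooth there.

Compute partial derivatives:
  f_x = -8*x - 5.
  f_y = 1.
f_y = 1 is a nonzero constant, so f_y never vanishes: no point (x, y) can satisfy f = f_x = f_y = 0. In particular no (x, y) ∈ {−4, ..., 4}² is singular; the curve is smooth.


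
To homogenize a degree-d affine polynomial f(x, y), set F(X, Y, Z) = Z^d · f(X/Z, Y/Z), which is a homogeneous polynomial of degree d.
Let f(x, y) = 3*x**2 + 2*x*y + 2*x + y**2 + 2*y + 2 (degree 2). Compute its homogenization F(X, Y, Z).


F(X, Y, Z) = 3*X**2 + 2*X*Y + 2*X*Z + Y**2 + 2*Y*Z + 2*Z**2

deg(f) = 2.
Substitute x = X/Z, y = Y/Z into f, then multiply by Z^2.
  monomial 3·x^2·y^0 ↦ 3·X^2·Y^0·Z^0.
  monomial 2·x^1·y^1 ↦ 2·X^1·Y^1·Z^0.
  monomial 2·x^1·y^0 ↦ 2·X^1·Y^0·Z^1.
  monomial 1·x^0·y^2 ↦ 1·X^0·Y^2·Z^0.
  monomial 2·x^0·y^1 ↦ 2·X^0·Y^1·Z^1.
  monomial 2·x^0·y^0 ↦ 2·X^0·Y^0·Z^2.
Collecting: F(X, Y, Z) = 3*X**2 + 2*X*Y + 2*X*Z + Y**2 + 2*Y*Z + 2*Z**2.


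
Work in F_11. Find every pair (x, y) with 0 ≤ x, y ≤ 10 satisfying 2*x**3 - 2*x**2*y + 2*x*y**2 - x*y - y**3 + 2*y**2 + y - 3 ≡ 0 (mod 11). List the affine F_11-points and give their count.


Affine F_11-points: {(0, 9), (1, 1), (2, 2), (2, 7), (2, 8), (4, 1), (6, 0), (6, 3), (7, 1), (7, 7), (7, 8), (8, 5), (9, 7), (10, 8)}; count = 14.

For each of the 121 pairs (x, y) ∈ F_11², evaluate f(x, y) mod 11. Record the zeros.
  x = 0: [0↦8, 1↦10, 2↦10, 3↦2, 4↦2, 5↦4, 6↦2, 7↦1, 8↦6, 9↦0, 10↦10]  zeros at y ∈ {9}
  x = 1: [0↦10, 1↦0, 2↦3, 3↦2, 4↦2, 5↦8, 6↦3, 7↦3, 8↦2, 9↦5, 10↦6]  zeros at y ∈ {1}
  x = 2: [0↦2, 1↦9, 2↦0, 3↦2, 4↦9, 5↦4, 6↦3, 7↦0, 8↦0, 9↦8, 10↦7]  zeros at y ∈ {2, 7, 8}
  x = 3: [0↦7, 1↦5, 2↦2, 3↦3, 4↦2, 5↦4, 6↦3, 7↦4, 8↦1, 9↦10, 10↦3]  zeros at y ∈ ∅
  x = 4: [0↦4, 1↦0, 2↦10, 3↦6, 4↦4, 5↦9, 6↦4, 7↦5, 8↦6, 9↦1, 10↦6]  zeros at y ∈ {1}
  x = 5: [0↦5, 1↦6, 2↦3, 3↦1, 4↦5, 5↦9, 6↦7, 7↦4, 8↦5, 9↦4, 10↦6]  zeros at y ∈ ∅
  x = 6: [0↦0, 1↦2, 2↦4, 3↦0, 4↦6, 5↦5, 6↦2, 7↦2, 8↦10, 9↦9, 10↦4]  zeros at y ∈ {0, 3}
  x = 7: [0↦1, 1↦0, 2↦3, 3↦4, 4↦8, 5↦9, 6↦1, 7↦0, 8↦0, 9↦6, 10↦1]  zeros at y ∈ {1, 7, 8}
  x = 8: [0↦9, 1↦1, 2↦1, 3↦3, 4↦1, 5↦0, 6↦5, 7↦10, 8↦9, 9↦7, 10↦9]  zeros at y ∈ {5}
  x = 9: [0↦3, 1↦6, 2↦10, 3↦9, 4↦8, 5↦1, 6↦4, 7↦0, 8↦5, 9↦2, 10↦7]  zeros at y ∈ {7}
  x = 10: [0↦6, 1↦5, 2↦9, 3↦1, 4↦8, 5↦2, 6↦10, 7↦4, 8↦0, 9↦3, 10↦7]  zeros at y ∈ {8}
Collecting zeros: affine points = {(0, 9), (1, 1), (2, 2), (2, 7), (2, 8), (4, 1), (6, 0), (6, 3), (7, 1), (7, 7), (7, 8), (8, 5), (9, 7), (10, 8)}.
Total count |C(F_11)_aff| = 14.


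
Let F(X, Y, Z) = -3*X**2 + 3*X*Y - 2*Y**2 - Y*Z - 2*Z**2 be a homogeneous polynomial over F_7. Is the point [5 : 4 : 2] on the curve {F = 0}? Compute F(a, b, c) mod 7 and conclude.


F(5,4,2) ≡ 0 (mod 7); P is on the curve.

Evaluate F(5, 4, 2) term-by-term (mod 7).
  -3*X**2 ↦ -3·25·1·1 = -75
  3*X*Y ↦ 3·5·4·1 = 60
  -2*Y**2 ↦ -2·1·16·1 = -32
  -Y*Z ↦ -1·1·4·2 = -8
  -2*Z**2 ↦ -2·1·1·4 = -8
Sum: F(5, 4, 2) = (-75) + (60) + (-32) + (-8) + (-8) = -63.
Reducing mod 7: -63 ≡ 0 (mod 7).
Since F(a, b, c) ≡ 0 (mod 7), P lies on the curve.


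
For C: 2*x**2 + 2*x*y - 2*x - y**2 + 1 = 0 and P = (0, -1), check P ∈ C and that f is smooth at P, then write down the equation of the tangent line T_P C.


Tangent line at P: -4*x + 2*y + 2 = 0.

Step 1: f(0, -1) = 0, so P lies on C.
Step 2: partial derivatives
  f_x(x, y) = 4*x + 2*y - 2, f_y(x, y) = 2*x - 2*y.
  f_x(P) = -4, f_y(P) = 2 (gradient nonzero, so P is smooth).
Step 3: tangent line at P: -4·(x − 0) + 2·(y − -1) = 0.
Expanding: -4*x + 2*y + 2 = 0.


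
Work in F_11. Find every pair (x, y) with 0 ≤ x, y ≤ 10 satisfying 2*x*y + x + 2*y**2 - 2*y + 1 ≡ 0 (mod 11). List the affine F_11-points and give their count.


Affine F_11-points: {(5, 8), (5, 10), (6, 3), (7, 1), (7, 4), (8, 6), (8, 9), (9, 7), (10, 0), (10, 2)}; count = 10.

For each of the 121 pairs (x, y) ∈ F_11², evaluate f(x, y) mod 11. Record the zeros.
  x = 0: [0↦1, 1↦1, 2↦5, 3↦2, 4↦3, 5↦8, 6↦6, 7↦8, 8↦3, 9↦2, 10↦5]  zeros at y ∈ ∅
  x = 1: [0↦2, 1↦4, 2↦10, 3↦9, 4↦1, 5↦8, 6↦8, 7↦1, 8↦9, 9↦10, 10↦4]  zeros at y ∈ ∅
  x = 2: [0↦3, 1↦7, 2↦4, 3↦5, 4↦10, 5↦8, 6↦10, 7↦5, 8↦4, 9↦7, 10↦3]  zeros at y ∈ ∅
  x = 3: [0↦4, 1↦10, 2↦9, 3↦1, 4↦8, 5↦8, 6↦1, 7↦9, 8↦10, 9↦4, 10↦2]  zeros at y ∈ ∅
  x = 4: [0↦5, 1↦2, 2↦3, 3↦8, 4↦6, 5↦8, 6↦3, 7↦2, 8↦5, 9↦1, 10↦1]  zeros at y ∈ ∅
  x = 5: [0↦6, 1↦5, 2↦8, 3↦4, 4↦4, 5↦8, 6↦5, 7↦6, 8↦0, 9↦9, 10↦0]  zeros at y ∈ {8, 10}
  x = 6: [0↦7, 1↦8, 2↦2, 3↦0, 4↦2, 5↦8, 6↦7, 7↦10, 8↦6, 9↦6, 10↦10]  zeros at y ∈ {3}
  x = 7: [0↦8, 1↦0, 2↦7, 3↦7, 4↦0, 5↦8, 6↦9, 7↦3, 8↦1, 9↦3, 10↦9]  zeros at y ∈ {1, 4}
  x = 8: [0↦9, 1↦3, 2↦1, 3↦3, 4↦9, 5↦8, 6↦0, 7↦7, 8↦7, 9↦0, 10↦8]  zeros at y ∈ {6, 9}
  x = 9: [0↦10, 1↦6, 2↦6, 3↦10, 4↦7, 5↦8, 6↦2, 7↦0, 8↦2, 9↦8, 10↦7]  zeros at y ∈ {7}
  x = 10: [0↦0, 1↦9, 2↦0, 3↦6, 4↦5, 5↦8, 6↦4, 7↦4, 8↦8, 9↦5, 10↦6]  zeros at y ∈ {0, 2}
Collecting zeros: affine points = {(5, 8), (5, 10), (6, 3), (7, 1), (7, 4), (8, 6), (8, 9), (9, 7), (10, 0), (10, 2)}.
Total count |C(F_11)_aff| = 10.


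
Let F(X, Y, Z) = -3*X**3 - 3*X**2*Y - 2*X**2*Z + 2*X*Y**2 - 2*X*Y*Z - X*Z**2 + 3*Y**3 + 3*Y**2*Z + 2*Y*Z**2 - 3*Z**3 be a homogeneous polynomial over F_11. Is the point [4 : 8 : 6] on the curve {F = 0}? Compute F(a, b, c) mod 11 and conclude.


F(4,8,6) ≡ 6 (mod 11); P is NOT on the curve.

Evaluate F(4, 8, 6) term-by-term (mod 11).
  -3*X**3 ↦ -3·64·1·1 = -192
  -3*X**2*Y ↦ -3·16·8·1 = -384
  -2*X**2*Z ↦ -2·16·1·6 = -192
  2*X*Y**2 ↦ 2·4·64·1 = 512
  -2*X*Y*Z ↦ -2·4·8·6 = -384
  -X*Z**2 ↦ -1·4·1·36 = -144
  3*Y**3 ↦ 3·1·512·1 = 1536
  3*Y**2*Z ↦ 3·1·64·6 = 1152
  2*Y*Z**2 ↦ 2·1·8·36 = 576
  -3*Z**3 ↦ -3·1·1·216 = -648
Sum: F(4, 8, 6) = (-192) + (-384) + (-192) + (512) + (-384) + (-144) + (1536) + (1152) + (576) + (-648) = 1832.
Reducing mod 11: 1832 ≡ 6 (mod 11).
Since F(a, b, c) ≡ 6 ≠ 0 (mod 11), P does NOT lie on the curve.


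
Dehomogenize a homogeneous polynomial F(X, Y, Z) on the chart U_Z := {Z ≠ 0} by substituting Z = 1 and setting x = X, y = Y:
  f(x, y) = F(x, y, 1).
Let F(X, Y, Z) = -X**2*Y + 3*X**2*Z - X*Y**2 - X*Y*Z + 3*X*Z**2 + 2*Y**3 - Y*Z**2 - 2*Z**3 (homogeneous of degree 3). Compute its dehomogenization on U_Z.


f(x, y) = -x**2*y + 3*x**2 - x*y**2 - x*y + 3*x + 2*y**3 - y - 2

On U_Z we set Z = 1. Each monomial c·X^i·Y^j·Z^k in F becomes c·x^i·y^j·1^k = c·x^i·y^j.
Substituting Z = 1: F(X, Y, 1) = -x**2*y + 3*x**2 - x*y**2 - x*y + 3*x + 2*y**3 - y - 2.
Note: deg(f) ≤ deg(F) = 3; strict inequality happens when F is divisible by Z (lost terms).


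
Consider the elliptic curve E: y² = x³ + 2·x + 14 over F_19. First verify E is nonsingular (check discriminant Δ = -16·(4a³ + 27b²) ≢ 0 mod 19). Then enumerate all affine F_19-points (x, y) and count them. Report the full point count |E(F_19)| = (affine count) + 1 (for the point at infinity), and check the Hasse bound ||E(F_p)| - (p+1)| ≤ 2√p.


Affine points = {(1, 6), (1, 13), (2, 8), (2, 11), (3, 3), (3, 16), (5, 4), (5, 15), (9, 1), (9, 18), (16, 0), (18, 7), (18, 12)}; affine count = 13; |E(F_19)| = 14.

Discriminant check: Δ ∝ 4a³ + 27b² = 4·2³ + 27·14² = 4·8 + 27·196 ≡ 4 (mod 19). Nonzero ⇒ E is nonsingular.
For each x ∈ F_19, compute rhs = x³ + 2·x + 14 mod 19, then count y ∈ F_19 with y² ≡ rhs.
  x = 0: rhs = 14, matching y values: none (0 points).
  x = 1: rhs = 17, matching y values: 6, 13 (2 points).
  x = 2: rhs = 7, matching y values: 8, 11 (2 points).
  x = 3: rhs = 9, matching y values: 3, 16 (2 points).
  x = 4: rhs = 10, matching y values: none (0 points).
  x = 5: rhs = 16, matching y values: 4, 15 (2 points).
  x = 6: rhs = 14, matching y values: none (0 points).
  x = 7: rhs = 10, matching y values: none (0 points).
  x = 8: rhs = 10, matching y values: none (0 points).
  x = 9: rhs = 1, matching y values: 1, 18 (2 points).
  x = 10: rhs = 8, matching y values: none (0 points).
  x = 11: rhs = 18, matching y values: none (0 points).
  x = 12: rhs = 18, matching y values: none (0 points).
  x = 13: rhs = 14, matching y values: none (0 points).
  x = 14: rhs = 12, matching y values: none (0 points).
  x = 15: rhs = 18, matching y values: none (0 points).
  x = 16: rhs = 0, matching y values: 0 (1 points).
  x = 17: rhs = 2, matching y values: none (0 points).
  x = 18: rhs = 11, matching y values: 7, 12 (2 points).
Total affine count: 13.
Full point count |E(F_19)| = 13 + 1 = 14.
Hasse bound: |14 − (19+1)| = |-6| = 6 ≤ 2√19 ≈ 8.7178 ✓.


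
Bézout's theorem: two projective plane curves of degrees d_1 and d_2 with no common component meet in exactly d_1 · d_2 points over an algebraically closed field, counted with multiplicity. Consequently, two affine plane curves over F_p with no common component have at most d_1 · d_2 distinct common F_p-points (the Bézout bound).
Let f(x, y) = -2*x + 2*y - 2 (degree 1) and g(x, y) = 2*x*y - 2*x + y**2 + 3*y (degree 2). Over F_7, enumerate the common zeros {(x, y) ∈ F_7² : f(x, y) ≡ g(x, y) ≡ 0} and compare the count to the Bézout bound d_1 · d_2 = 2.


Common zeros: ∅; count = 0; Bézout bound = 2.

deg(f) = 1, deg(g) = 2, so Bézout bound = 2.
Scan x ∈ F_7. For each x, list the y ∈ F_7 with f(x, y) ≡ 0 and those with g(x, y) ≡ 0 (mod 7); the common zeros in that column are the intersection.
  x = 0: f ≡ 0 at y ∈ {1}; g ≡ 0 at y ∈ {0, 4}; common: ∅.
  x = 1: f ≡ 0 at y ∈ {2}; g ≡ 0 at y ∈ ∅; common: ∅.
  x = 2: f ≡ 0 at y ∈ {3}; g ≡ 0 at y ∈ {2, 5}; common: ∅.
  x = 3: f ≡ 0 at y ∈ {4}; g ≡ 0 at y ∈ {6}; common: ∅.
  x = 4: f ≡ 0 at y ∈ {5}; g ≡ 0 at y ∈ ∅; common: ∅.
  x = 5: f ≡ 0 at y ∈ {6}; g ≡ 0 at y ∈ ∅; common: ∅.
  x = 6: f ≡ 0 at y ∈ {0}; g ≡ 0 at y ∈ {3}; common: ∅.
Collecting: common zeros = ∅, so the count is 0.
Comparison with the Bézout bound: 0 ≤ 2 = deg(f)·deg(g), as expected for curves with no common component (the affine F_7-count falls short of the bound because intersections may lie at infinity, over extension fields, or carry multiplicity).


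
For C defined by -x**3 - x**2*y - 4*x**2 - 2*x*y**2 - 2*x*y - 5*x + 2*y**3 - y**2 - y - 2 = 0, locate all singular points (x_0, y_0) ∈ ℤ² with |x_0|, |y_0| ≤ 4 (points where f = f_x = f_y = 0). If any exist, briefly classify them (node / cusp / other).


Singular points: {(-1, 0)}; classification: node.

Compute partial derivatives:
  f_x = -3*x**2 - 2*x*y - 8*x - 2*y**2 - 2*y - 5.
  f_y = -x**2 - 4*x*y - 2*x + 6*y**2 - 2*y - 1.
Scan x_0 ∈ {−4, ..., 4}. For each x_0, f_y(x_0, y) is a polynomial in y; find its integer roots y ∈ {−4, ..., 4}, then test f_x and f at those candidates.
  x = -4: f_y(-4, y) = 6*y**2 + 14*y - 9; no integer root y with |y| ≤ 4.
  x = -3: f_y(-3, y) = 6*y**2 + 10*y - 4; vanishes at y ∈ {-2}. (-3, -2): f_x = -24 ≠ 0.
  x = -2: f_y(-2, y) = 6*y**2 + 6*y - 1; no integer root y with |y| ≤ 4.
  x = -1: f_y(-1, y) = 6*y**2 + 2*y; vanishes at y ∈ {0}. (-1, 0): f_x = 0, f = 0 — SINGULAR.
  x = 0: f_y(0, y) = 6*y**2 - 2*y - 1; no integer root y with |y| ≤ 4.
  x = 1: f_y(1, y) = 6*y**2 - 6*y - 4; no integer root y with |y| ≤ 4.
  x = 2: f_y(2, y) = 6*y**2 - 10*y - 9; no integer root y with |y| ≤ 4.
  x = 3: f_y(3, y) = 6*y**2 - 14*y - 16; no integer root y with |y| ≤ 4.
  x = 4: f_y(4, y) = 6*y**2 - 18*y - 25; no integer root y with |y| ≤ 4.
Only singular point on the grid: (-1, 0).
Classify: substitute x = -1 + u, y = 0 + v and expand: f = -u**3 - u**2*v - u**2 - 2*u*v**2 + 2*v**3 + v**2.
No constant or linear terms (consistent with a singular point). Quadratic part: -u**2 + v**2. Cubic part: -u**3 - u**2*v - 2*u*v**2 + 2*v**3.
The quadratic part v**2 - u**2 = (v − u)(v + u) splits into two distinct linear factors, so there are two distinct tangent lines y − 0 = ±(x − -1) — this is a node (ordinary double point).
Classification: node.


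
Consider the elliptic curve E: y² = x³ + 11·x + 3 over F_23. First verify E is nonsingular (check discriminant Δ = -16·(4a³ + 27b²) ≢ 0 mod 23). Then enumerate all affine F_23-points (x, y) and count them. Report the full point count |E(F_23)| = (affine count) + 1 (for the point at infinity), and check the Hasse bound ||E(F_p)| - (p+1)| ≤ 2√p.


Affine points = {(0, 7), (0, 16), (6, 3), (6, 20), (7, 3), (7, 20), (9, 7), (9, 16), (10, 3), (10, 20), (11, 11), (11, 12), (12, 0), (14, 7), (14, 16), (15, 1), (15, 22), (20, 9), (20, 14)}; affine count = 19; |E(F_23)| = 20.

Discriminant check: Δ ∝ 4a³ + 27b² = 4·11³ + 27·3² = 4·1331 + 27·9 ≡ 1 (mod 23). Nonzero ⇒ E is nonsingular.
For each x ∈ F_23, compute rhs = x³ + 11·x + 3 mod 23, then count y ∈ F_23 with y² ≡ rhs.
  x = 0: rhs = 3, matching y values: 7, 16 (2 points).
  x = 1: rhs = 15, matching y values: none (0 points).
  x = 2: rhs = 10, matching y values: none (0 points).
  x = 3: rhs = 17, matching y values: none (0 points).
  x = 4: rhs = 19, matching y values: none (0 points).
  x = 5: rhs = 22, matching y values: none (0 points).
  x = 6: rhs = 9, matching y values: 3, 20 (2 points).
  x = 7: rhs = 9, matching y values: 3, 20 (2 points).
  x = 8: rhs = 5, matching y values: none (0 points).
  x = 9: rhs = 3, matching y values: 7, 16 (2 points).
  x = 10: rhs = 9, matching y values: 3, 20 (2 points).
  x = 11: rhs = 6, matching y values: 11, 12 (2 points).
  x = 12: rhs = 0, matching y values: 0 (1 points).
  x = 13: rhs = 20, matching y values: none (0 points).
  x = 14: rhs = 3, matching y values: 7, 16 (2 points).
  x = 15: rhs = 1, matching y values: 1, 22 (2 points).
  x = 16: rhs = 20, matching y values: none (0 points).
  x = 17: rhs = 20, matching y values: none (0 points).
  x = 18: rhs = 7, matching y values: none (0 points).
  x = 19: rhs = 10, matching y values: none (0 points).
  x = 20: rhs = 12, matching y values: 9, 14 (2 points).
  x = 21: rhs = 19, matching y values: none (0 points).
  x = 22: rhs = 14, matching y values: none (0 points).
Total affine count: 19.
Full point count |E(F_23)| = 19 + 1 = 20.
Hasse bound: |20 − (23+1)| = |-4| = 4 ≤ 2√23 ≈ 9.5917 ✓.


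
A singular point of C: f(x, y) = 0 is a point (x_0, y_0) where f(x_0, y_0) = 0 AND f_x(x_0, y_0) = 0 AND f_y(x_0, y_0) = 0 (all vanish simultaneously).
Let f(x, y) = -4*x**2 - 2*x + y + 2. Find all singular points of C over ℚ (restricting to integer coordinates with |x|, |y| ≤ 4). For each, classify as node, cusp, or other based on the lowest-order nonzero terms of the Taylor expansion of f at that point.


No singular points in the scanned grid; C is smooth there.

Compute partial derivatives:
  f_x = -8*x - 2.
  f_y = 1.
f_y = 1 is a nonzero constant, so f_y never vanishes: no point (x, y) can satisfy f = f_x = f_y = 0. In particular no (x, y) ∈ {−4, ..., 4}² is singular; the curve is smooth.


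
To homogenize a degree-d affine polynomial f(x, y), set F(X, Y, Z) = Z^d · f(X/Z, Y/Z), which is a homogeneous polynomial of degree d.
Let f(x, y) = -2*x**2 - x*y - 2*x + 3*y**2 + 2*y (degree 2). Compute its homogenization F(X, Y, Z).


F(X, Y, Z) = -2*X**2 - X*Y - 2*X*Z + 3*Y**2 + 2*Y*Z

deg(f) = 2.
Substitute x = X/Z, y = Y/Z into f, then multiply by Z^2.
  monomial -2·x^2·y^0 ↦ -2·X^2·Y^0·Z^0.
  monomial -1·x^1·y^1 ↦ -1·X^1·Y^1·Z^0.
  monomial -2·x^1·y^0 ↦ -2·X^1·Y^0·Z^1.
  monomial 3·x^0·y^2 ↦ 3·X^0·Y^2·Z^0.
  monomial 2·x^0·y^1 ↦ 2·X^0·Y^1·Z^1.
Collecting: F(X, Y, Z) = -2*X**2 - X*Y - 2*X*Z + 3*Y**2 + 2*Y*Z.


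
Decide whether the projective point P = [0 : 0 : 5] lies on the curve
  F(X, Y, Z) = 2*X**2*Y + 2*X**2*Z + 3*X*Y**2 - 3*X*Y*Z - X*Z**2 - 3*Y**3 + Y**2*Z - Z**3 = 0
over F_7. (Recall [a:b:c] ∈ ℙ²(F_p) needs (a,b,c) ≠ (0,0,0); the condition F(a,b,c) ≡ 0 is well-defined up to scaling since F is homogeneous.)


F(0,0,5) ≡ 1 (mod 7); P is NOT on the curve.

Evaluate F(0, 0, 5) term-by-term (mod 7).
  2*X**2*Y ↦ 2·0·0·1 = 0
  2*X**2*Z ↦ 2·0·1·5 = 0
  3*X*Y**2 ↦ 3·0·0·1 = 0
  -3*X*Y*Z ↦ -3·0·0·5 = 0
  -X*Z**2 ↦ -1·0·1·25 = 0
  -3*Y**3 ↦ -3·1·0·1 = 0
  Y**2*Z ↦ 1·1·0·5 = 0
  -Z**3 ↦ -1·1·1·125 = -125
Sum: F(0, 0, 5) = (0) + (0) + (0) + (0) + (0) + (0) + (0) + (-125) = -125.
Reducing mod 7: -125 ≡ 1 (mod 7).
Since F(a, b, c) ≡ 1 ≠ 0 (mod 7), P does NOT lie on the curve.


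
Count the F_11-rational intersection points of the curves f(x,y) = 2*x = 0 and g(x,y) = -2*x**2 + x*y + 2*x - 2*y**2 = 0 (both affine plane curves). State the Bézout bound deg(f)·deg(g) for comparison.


Common zeros: {(0, 0)}; count = 1; Bézout bound = 2.

deg(f) = 1, deg(g) = 2, so Bézout bound = 2.
Scan x ∈ F_11. For each x, list the y ∈ F_11 with f(x, y) ≡ 0 and those with g(x, y) ≡ 0 (mod 11); the common zeros in that column are the intersection.
  x = 0: f ≡ 0 at y ∈ {0, 1, 2, 3, 4, 5, 6, 7, 8, 9, 10}; g ≡ 0 at y ∈ {0}; common: {0}.
  x = 1: f ≡ 0 at y ∈ ∅; g ≡ 0 at y ∈ {0, 6}; common: ∅.
  x = 2: f ≡ 0 at y ∈ ∅; g ≡ 0 at y ∈ {5, 7}; common: ∅.
  x = 3: f ≡ 0 at y ∈ ∅; g ≡ 0 at y ∈ {1, 6}; common: ∅.
  x = 4: f ≡ 0 at y ∈ ∅; g ≡ 0 at y ∈ {1}; common: ∅.
  x = 5: f ≡ 0 at y ∈ ∅; g ≡ 0 at y ∈ ∅; common: ∅.
  x = 6: f ≡ 0 at y ∈ ∅; g ≡ 0 at y ∈ ∅; common: ∅.
  x = 7: f ≡ 0 at y ∈ ∅; g ≡ 0 at y ∈ {4, 5}; common: ∅.
  x = 8: f ≡ 0 at y ∈ ∅; g ≡ 0 at y ∈ {7, 8}; common: ∅.
  x = 9: f ≡ 0 at y ∈ ∅; g ≡ 0 at y ∈ ∅; common: ∅.
  x = 10: f ≡ 0 at y ∈ ∅; g ≡ 0 at y ∈ ∅; common: ∅.
Collecting: common zeros = {(0, 0)}, so the count is 1.
Comparison with the Bézout bound: 1 ≤ 2 = deg(f)·deg(g), as expected for curves with no common component (the affine F_11-count falls short of the bound because intersections may lie at infinity, over extension fields, or carry multiplicity).


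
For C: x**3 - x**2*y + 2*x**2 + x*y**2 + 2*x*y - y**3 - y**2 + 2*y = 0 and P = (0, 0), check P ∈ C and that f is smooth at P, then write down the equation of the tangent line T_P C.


Tangent line at P: 2*y = 0.

Step 1: f(0, 0) = 0, so P lies on C.
Step 2: partial derivatives
  f_x(x, y) = 3*x**2 - 2*x*y + 4*x + y**2 + 2*y, f_y(x, y) = -x**2 + 2*x*y + 2*x - 3*y**2 - 2*y + 2.
  f_x(P) = 0, f_y(P) = 2 (gradient nonzero, so P is smooth).
Step 3: tangent line at P: 0·(x − 0) + 2·(y − 0) = 0.
Expanding: 2*y = 0.


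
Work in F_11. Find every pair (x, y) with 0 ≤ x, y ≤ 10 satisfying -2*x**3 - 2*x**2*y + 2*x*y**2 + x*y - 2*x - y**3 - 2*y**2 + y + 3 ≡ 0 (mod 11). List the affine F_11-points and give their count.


Affine F_11-points: {(0, 2), (1, 10), (2, 7), (3, 2), (4, 3), (4, 4), (4, 10), (6, 2), (6, 4), (7, 10), (8, 4), (8, 6), (9, 5), (10, 1)}; count = 14.

For each of the 121 pairs (x, y) ∈ F_11², evaluate f(x, y) mod 11. Record the zeros.
  x = 0: [0↦3, 1↦1, 2↦0, 3↦5, 4↦10, 5↦9, 6↦7, 7↦9, 8↦9, 9↦1, 10↦1]  zeros at y ∈ {2}
  x = 1: [0↦10, 1↦9, 2↦2, 3↦5, 4↦1, 5↦6, 6↦3, 7↦8, 8↦4, 9↦7, 10↦0]  zeros at y ∈ {10}
  x = 2: [0↦5, 1↦1, 2↦6, 3↦3, 4↦8, 5↦4, 6↦7, 7↦0, 8↦10, 9↦9, 10↦2]  zeros at y ∈ {7}
  x = 3: [0↦9, 1↦9, 2↦0, 3↦9, 4↦8, 5↦2, 6↦7, 7↦6, 8↦4, 9↦6, 10↦6]  zeros at y ∈ {2}
  x = 4: [0↦10, 1↦10, 2↦5, 3↦0, 4↦0, 5↦10, 6↦2, 7↦3, 8↦7, 9↦8, 10↦0]  zeros at y ∈ {3, 4, 10}
  x = 5: [0↦7, 1↦3, 2↦9, 3↦8, 4↦5, 5↦5, 6↦2, 7↦1, 8↦7, 9↦3, 10↦5]  zeros at y ∈ ∅
  x = 6: [0↦10, 1↦9, 2↦0, 3↦10, 4↦0, 5↦8, 6↦6, 7↦10, 8↦3, 9↦1, 10↦9]  zeros at y ∈ {2, 4}
  x = 7: [0↦7, 1↦5, 2↦10, 3↦5, 4↦6, 5↦7, 6↦2, 7↦7, 8↦5, 9↦1, 10↦0]  zeros at y ∈ {10}
  x = 8: [0↦8, 1↦1, 2↦5, 3↦3, 4↦0, 5↦1, 6↦0, 7↦2, 8↦1, 9↦2, 10↦10]  zeros at y ∈ {4, 6}
  x = 9: [0↦1, 1↦7, 2↦6, 3↦3, 4↦3, 5↦0, 6↦10, 7↦5, 8↦1, 9↦3, 10↦5]  zeros at y ∈ {5}
  x = 10: [0↦7, 1↦0, 2↦1, 3↦4, 4↦3, 5↦3, 6↦9, 7↦4, 8↦4, 9↦3, 10↦6]  zeros at y ∈ {1}
Collecting zeros: affine points = {(0, 2), (1, 10), (2, 7), (3, 2), (4, 3), (4, 4), (4, 10), (6, 2), (6, 4), (7, 10), (8, 4), (8, 6), (9, 5), (10, 1)}.
Total count |C(F_11)_aff| = 14.


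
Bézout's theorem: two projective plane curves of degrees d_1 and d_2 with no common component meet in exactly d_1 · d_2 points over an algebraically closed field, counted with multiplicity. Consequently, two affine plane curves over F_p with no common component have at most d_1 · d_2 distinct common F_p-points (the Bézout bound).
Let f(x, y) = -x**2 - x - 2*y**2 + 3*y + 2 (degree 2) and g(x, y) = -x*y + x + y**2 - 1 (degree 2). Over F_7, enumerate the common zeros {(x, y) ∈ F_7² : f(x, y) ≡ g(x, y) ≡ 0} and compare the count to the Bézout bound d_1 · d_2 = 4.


Common zeros: {(1, 0)}; count = 1; Bézout bound = 4.

deg(f) = 2, deg(g) = 2, so Bézout bound = 4.
Scan x ∈ F_7. For each x, list the y ∈ F_7 with f(x, y) ≡ 0 and those with g(x, y) ≡ 0 (mod 7); the common zeros in that column are the intersection.
  x = 0: f ≡ 0 at y ∈ {2, 3}; g ≡ 0 at y ∈ {1, 6}; common: ∅.
  x = 1: f ≡ 0 at y ∈ {0, 5}; g ≡ 0 at y ∈ {0, 1}; common: {0}.
  x = 2: f ≡ 0 at y ∈ ∅; g ≡ 0 at y ∈ {1}; common: ∅.
  x = 3: f ≡ 0 at y ∈ ∅; g ≡ 0 at y ∈ {1, 2}; common: ∅.
  x = 4: f ≡ 0 at y ∈ ∅; g ≡ 0 at y ∈ {1, 3}; common: ∅.
  x = 5: f ≡ 0 at y ∈ {0, 5}; g ≡ 0 at y ∈ {1, 4}; common: ∅.
  x = 6: f ≡ 0 at y ∈ {2, 3}; g ≡ 0 at y ∈ {1, 5}; common: ∅.
Collecting: common zeros = {(1, 0)}, so the count is 1.
Comparison with the Bézout bound: 1 ≤ 4 = deg(f)·deg(g), as expected for curves with no common component (the affine F_7-count falls short of the bound because intersections may lie at infinity, over extension fields, or carry multiplicity).


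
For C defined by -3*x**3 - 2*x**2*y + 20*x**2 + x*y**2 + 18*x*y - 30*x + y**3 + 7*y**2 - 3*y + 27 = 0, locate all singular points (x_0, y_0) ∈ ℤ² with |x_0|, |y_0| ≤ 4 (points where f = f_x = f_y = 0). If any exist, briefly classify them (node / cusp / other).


Singular points: {(3, -3)}; classification: node.

Compute partial derivatives:
  f_x = -9*x**2 - 4*x*y + 40*x + y**2 + 18*y - 30.
  f_y = -2*x**2 + 2*x*y + 18*x + 3*y**2 + 14*y - 3.
Scan x_0 ∈ {−4, ..., 4}. For each x_0, f_y(x_0, y) is a polynomial in y; find its integer roots y ∈ {−4, ..., 4}, then test f_x and f at those candidates.
  x = -4: f_y(-4, y) = 3*y**2 + 6*y - 107; no integer root y with |y| ≤ 4.
  x = -3: f_y(-3, y) = 3*y**2 + 8*y - 75; no integer root y with |y| ≤ 4.
  x = -2: f_y(-2, y) = 3*y**2 + 10*y - 47; no integer root y with |y| ≤ 4.
  x = -1: f_y(-1, y) = 3*y**2 + 12*y - 23; no integer root y with |y| ≤ 4.
  x = 0: f_y(0, y) = 3*y**2 + 14*y - 3; no integer root y with |y| ≤ 4.
  x = 1: f_y(1, y) = 3*y**2 + 16*y + 13; vanishes at y ∈ {-1}. (1, -1): f_x = -12 ≠ 0.
  x = 2: f_y(2, y) = 3*y**2 + 18*y + 25; no integer root y with |y| ≤ 4.
  x = 3: f_y(3, y) = 3*y**2 + 20*y + 33; vanishes at y ∈ {-3}. (3, -3): f_x = 0, f = 0 — SINGULAR.
  x = 4: f_y(4, y) = 3*y**2 + 22*y + 37; no integer root y with |y| ≤ 4.
Only singular point on the grid: (3, -3).
Classify: substitute x = 3 + u, y = -3 + v and expand: f = -3*u**3 - 2*u**2*v - u**2 + u*v**2 + v**3 + v**2.
No constant or linear terms (consistent with a singular point). Quadratic part: -u**2 + v**2. Cubic part: -3*u**3 - 2*u**2*v + u*v**2 + v**3.
The quadratic part v**2 - u**2 = (v − u)(v + u) splits into two distinct linear factors, so there are two distinct tangent lines y − -3 = ±(x − 3) — this is a node (ordinary double point).
Classification: node.


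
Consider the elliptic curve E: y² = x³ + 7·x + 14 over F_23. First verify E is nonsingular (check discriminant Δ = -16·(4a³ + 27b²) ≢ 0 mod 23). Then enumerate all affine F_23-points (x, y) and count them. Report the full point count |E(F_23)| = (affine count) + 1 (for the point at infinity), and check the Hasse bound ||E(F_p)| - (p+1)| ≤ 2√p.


Affine points = {(2, 6), (2, 17), (3, 4), (3, 19), (5, 6), (5, 17), (9, 1), (9, 22), (10, 7), (10, 16), (12, 3), (12, 20), (13, 5), (13, 18), (14, 2), (14, 21), (16, 6), (16, 17), (17, 3), (17, 20), (20, 9), (20, 14), (22, 11), (22, 12)}; affine count = 24; |E(F_23)| = 25.

Discriminant check: Δ ∝ 4a³ + 27b² = 4·7³ + 27·14² = 4·343 + 27·196 ≡ 17 (mod 23). Nonzero ⇒ E is nonsingular.
For each x ∈ F_23, compute rhs = x³ + 7·x + 14 mod 23, then count y ∈ F_23 with y² ≡ rhs.
  x = 0: rhs = 14, matching y values: none (0 points).
  x = 1: rhs = 22, matching y values: none (0 points).
  x = 2: rhs = 13, matching y values: 6, 17 (2 points).
  x = 3: rhs = 16, matching y values: 4, 19 (2 points).
  x = 4: rhs = 14, matching y values: none (0 points).
  x = 5: rhs = 13, matching y values: 6, 17 (2 points).
  x = 6: rhs = 19, matching y values: none (0 points).
  x = 7: rhs = 15, matching y values: none (0 points).
  x = 8: rhs = 7, matching y values: none (0 points).
  x = 9: rhs = 1, matching y values: 1, 22 (2 points).
  x = 10: rhs = 3, matching y values: 7, 16 (2 points).
  x = 11: rhs = 19, matching y values: none (0 points).
  x = 12: rhs = 9, matching y values: 3, 20 (2 points).
  x = 13: rhs = 2, matching y values: 5, 18 (2 points).
  x = 14: rhs = 4, matching y values: 2, 21 (2 points).
  x = 15: rhs = 21, matching y values: none (0 points).
  x = 16: rhs = 13, matching y values: 6, 17 (2 points).
  x = 17: rhs = 9, matching y values: 3, 20 (2 points).
  x = 18: rhs = 15, matching y values: none (0 points).
  x = 19: rhs = 14, matching y values: none (0 points).
  x = 20: rhs = 12, matching y values: 9, 14 (2 points).
  x = 21: rhs = 15, matching y values: none (0 points).
  x = 22: rhs = 6, matching y values: 11, 12 (2 points).
Total affine count: 24.
Full point count |E(F_23)| = 24 + 1 = 25.
Hasse bound: |25 − (23+1)| = |1| = 1 ≤ 2√23 ≈ 9.5917 ✓.


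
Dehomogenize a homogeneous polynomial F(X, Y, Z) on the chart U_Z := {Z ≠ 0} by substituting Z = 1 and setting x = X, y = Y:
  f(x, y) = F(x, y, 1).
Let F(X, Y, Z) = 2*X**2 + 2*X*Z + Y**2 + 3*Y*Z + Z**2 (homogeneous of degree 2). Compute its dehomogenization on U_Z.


f(x, y) = 2*x**2 + 2*x + y**2 + 3*y + 1

On U_Z we set Z = 1. Each monomial c·X^i·Y^j·Z^k in F becomes c·x^i·y^j·1^k = c·x^i·y^j.
Substituting Z = 1: F(X, Y, 1) = 2*x**2 + 2*x + y**2 + 3*y + 1.
Note: deg(f) ≤ deg(F) = 2; strict inequality happens when F is divisible by Z (lost terms).


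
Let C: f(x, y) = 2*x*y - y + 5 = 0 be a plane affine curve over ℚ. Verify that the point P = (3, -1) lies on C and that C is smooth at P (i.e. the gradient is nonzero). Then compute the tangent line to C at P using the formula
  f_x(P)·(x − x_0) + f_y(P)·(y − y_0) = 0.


Tangent line at P: -2*x + 5*y + 11 = 0.

Step 1: f(3, -1) = 0, so P lies on C.
Step 2: partial derivatives
  f_x(x, y) = 2*y, f_y(x, y) = 2*x - 1.
  f_x(P) = -2, f_y(P) = 5 (gradient nonzero, so P is smooth).
Step 3: tangent line at P: -2·(x − 3) + 5·(y − -1) = 0.
Expanding: -2*x + 5*y + 11 = 0.


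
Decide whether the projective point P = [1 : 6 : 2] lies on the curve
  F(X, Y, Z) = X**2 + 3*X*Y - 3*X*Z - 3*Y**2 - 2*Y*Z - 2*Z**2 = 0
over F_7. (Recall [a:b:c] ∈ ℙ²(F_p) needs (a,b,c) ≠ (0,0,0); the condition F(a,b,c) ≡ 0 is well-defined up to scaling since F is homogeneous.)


F(1,6,2) ≡ 6 (mod 7); P is NOT on the curve.

Evaluate F(1, 6, 2) term-by-term (mod 7).
  X**2 ↦ 1·1·1·1 = 1
  3*X*Y ↦ 3·1·6·1 = 18
  -3*X*Z ↦ -3·1·1·2 = -6
  -3*Y**2 ↦ -3·1·36·1 = -108
  -2*Y*Z ↦ -2·1·6·2 = -24
  -2*Z**2 ↦ -2·1·1·4 = -8
Sum: F(1, 6, 2) = (1) + (18) + (-6) + (-108) + (-24) + (-8) = -127.
Reducing mod 7: -127 ≡ 6 (mod 7).
Since F(a, b, c) ≡ 6 ≠ 0 (mod 7), P does NOT lie on the curve.
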